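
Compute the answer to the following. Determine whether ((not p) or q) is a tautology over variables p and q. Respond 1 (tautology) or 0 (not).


Check all 4 assignments:
p=0, q=0: 1
p=0, q=1: 1
p=1, q=0: 0
p=1, q=1: 1
Satisfying count = 3/4.
Tautology iff count = 4: no.

0


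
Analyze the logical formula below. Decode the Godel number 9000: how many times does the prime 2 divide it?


Factorize 9000 by dividing by 2 repeatedly.
Division steps: 2 divides 9000 exactly 3 time(s).
Exponent of 2 = 3

3


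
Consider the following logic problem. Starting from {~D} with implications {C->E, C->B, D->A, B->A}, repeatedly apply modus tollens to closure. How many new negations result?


Initial negated facts: {~D}
Apply modus tollens to closure:
  (no implication fires)
Final negated: {~D}
New negations: {(none)}
Count = 0

0


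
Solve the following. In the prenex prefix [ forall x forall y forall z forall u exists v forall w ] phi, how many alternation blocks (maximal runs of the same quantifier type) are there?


Quantifier-type sequence: A A A A E A  (A=forall, E=exists)
Group into maximal same-type runs:
  Ax4 | Ex1 | Ax1
Number of blocks = 3

3


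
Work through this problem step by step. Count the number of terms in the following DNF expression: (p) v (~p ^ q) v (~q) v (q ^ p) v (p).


A DNF formula is a disjunction of terms (conjunctions).
Terms are separated by v.
Counting the disjuncts: 5 terms.

5


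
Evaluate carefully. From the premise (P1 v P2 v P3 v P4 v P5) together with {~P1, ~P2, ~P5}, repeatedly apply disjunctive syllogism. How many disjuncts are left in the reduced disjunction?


Original disjuncts (5): P1, P2, P3, P4, P5
Negated (eliminate): ~P1, ~P2, ~P5
Remaining disjuncts: P3, P4
Count = 5 - 3 = 2

2


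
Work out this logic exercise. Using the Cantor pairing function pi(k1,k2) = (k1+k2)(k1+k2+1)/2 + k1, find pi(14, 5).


k1 + k2 = 19
(k1+k2)(k1+k2+1)/2 = 19 * 20 / 2 = 190
pi = 190 + 14 = 204

204


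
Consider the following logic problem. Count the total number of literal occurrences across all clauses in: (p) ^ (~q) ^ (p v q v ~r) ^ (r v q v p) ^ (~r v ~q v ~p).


Counting literals in each clause:
Clause 1: 1 literal(s)
Clause 2: 1 literal(s)
Clause 3: 3 literal(s)
Clause 4: 3 literal(s)
Clause 5: 3 literal(s)
Total = 11

11


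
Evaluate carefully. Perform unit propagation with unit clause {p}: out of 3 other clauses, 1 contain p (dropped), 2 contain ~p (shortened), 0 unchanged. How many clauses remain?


Satisfied (removed): 1
Shortened (remain): 2
Unchanged (remain): 0
Remaining = 2 + 0 = 2

2


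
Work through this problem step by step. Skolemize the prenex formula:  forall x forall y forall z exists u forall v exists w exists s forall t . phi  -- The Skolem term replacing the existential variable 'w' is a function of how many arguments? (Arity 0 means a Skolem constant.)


Quantifier prefix: forall x forall y forall z exists u forall v exists w exists s forall t
'w' is existentially quantified at position 6.
Universal variables preceding it: x, y, z, v
Skolem function arity = 4

4


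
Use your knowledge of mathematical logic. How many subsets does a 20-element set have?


The power set of a set with n elements has 2^n elements.
|P(S)| = 2^20 = 1048576

1048576


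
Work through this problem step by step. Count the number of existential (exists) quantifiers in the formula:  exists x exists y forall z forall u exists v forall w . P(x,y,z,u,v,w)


Quantifier prefix: exists x exists y forall z forall u exists v forall w
Mark each quantifier type:
  E E U U E U
Universal count = 3, Existential count = 3
Asked for existential (exists) quantifiers: 3

3


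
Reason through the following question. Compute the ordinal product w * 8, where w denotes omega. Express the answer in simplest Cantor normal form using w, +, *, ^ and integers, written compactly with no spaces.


Compute w * 8.
Ordinal * is associative and left-distributive over +, but NOT commutative; for finite n>1, n*w = w but w*n stays w*n.
w * 8 means 8 copies of w concatenated: w*8.
Result = w*8

w*8


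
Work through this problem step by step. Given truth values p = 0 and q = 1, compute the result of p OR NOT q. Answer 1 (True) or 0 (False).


p = 0, q = 1
Operation: p OR NOT q
Evaluate: 0 OR NOT 1 = 0

0


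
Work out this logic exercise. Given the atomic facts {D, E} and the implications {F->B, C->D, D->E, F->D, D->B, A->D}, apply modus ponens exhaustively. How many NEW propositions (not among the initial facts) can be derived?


Initial facts: {D, E}
Apply modus ponens to closure:
  D and D->B  =>  B
Final known: {B, D, E}
New propositions: {B}
Count = 1

1


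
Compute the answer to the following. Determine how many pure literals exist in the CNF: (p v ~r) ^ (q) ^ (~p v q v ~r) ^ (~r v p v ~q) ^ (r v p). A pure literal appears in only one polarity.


Check each variable for pure literal status:
p: mixed (not pure)
q: mixed (not pure)
r: mixed (not pure)
Pure literal count = 0

0


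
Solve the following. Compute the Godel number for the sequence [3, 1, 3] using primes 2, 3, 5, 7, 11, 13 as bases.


Encode each element as an exponent of the corresponding prime:
  2^3 = 8
  3^1 = 3
  5^3 = 125
Product = 8 * 3 * 125 = 3000

3000


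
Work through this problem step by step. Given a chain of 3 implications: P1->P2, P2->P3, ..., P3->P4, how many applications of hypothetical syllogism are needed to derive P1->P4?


With 3 implications in a chain connecting 4 propositions:
P1->P2, P2->P3, ..., P3->P4
Steps needed = (number of implications) - 1 = 3 - 1 = 2

2


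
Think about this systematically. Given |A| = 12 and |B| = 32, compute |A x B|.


The Cartesian product A x B contains all ordered pairs (a, b).
|A x B| = |A| * |B| = 12 * 32 = 384

384


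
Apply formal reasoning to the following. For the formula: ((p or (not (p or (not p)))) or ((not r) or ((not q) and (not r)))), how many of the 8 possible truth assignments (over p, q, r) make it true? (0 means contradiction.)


Check all 8 assignments:
p=0, q=0, r=0: 1
p=0, q=0, r=1: 0
p=0, q=1, r=0: 1
p=0, q=1, r=1: 0
p=1, q=0, r=0: 1
p=1, q=0, r=1: 1
p=1, q=1, r=0: 1
p=1, q=1, r=1: 1
Count of True = 6

6


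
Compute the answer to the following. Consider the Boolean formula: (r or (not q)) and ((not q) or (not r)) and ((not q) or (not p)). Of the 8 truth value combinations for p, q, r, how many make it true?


Evaluate all 8 assignments for p, q, r:
p=0, q=0, r=0: 1
p=0, q=0, r=1: 1
p=0, q=1, r=0: 0
p=0, q=1, r=1: 0
p=1, q=0, r=0: 1
p=1, q=0, r=1: 1
p=1, q=1, r=0: 0
p=1, q=1, r=1: 0
Satisfying count = 4

4


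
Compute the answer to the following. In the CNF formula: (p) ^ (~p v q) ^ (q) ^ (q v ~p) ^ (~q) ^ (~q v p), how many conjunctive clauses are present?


A CNF formula is a conjunction of clauses.
Clauses are separated by ^.
Counting the conjuncts: 6 clauses.

6


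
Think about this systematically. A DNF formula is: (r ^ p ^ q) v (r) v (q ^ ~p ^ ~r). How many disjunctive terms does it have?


A DNF formula is a disjunction of terms (conjunctions).
Terms are separated by v.
Counting the disjuncts: 3 terms.

3


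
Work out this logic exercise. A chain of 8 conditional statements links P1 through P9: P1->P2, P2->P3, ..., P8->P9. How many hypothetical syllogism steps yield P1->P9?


With 8 implications in a chain connecting 9 propositions:
P1->P2, P2->P3, ..., P8->P9
Steps needed = (number of implications) - 1 = 8 - 1 = 7

7


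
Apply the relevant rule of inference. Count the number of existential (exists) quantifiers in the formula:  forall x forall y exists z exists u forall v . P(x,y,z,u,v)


Quantifier prefix: forall x forall y exists z exists u forall v
Mark each quantifier type:
  U U E E U
Universal count = 3, Existential count = 2
Asked for existential (exists) quantifiers: 2

2


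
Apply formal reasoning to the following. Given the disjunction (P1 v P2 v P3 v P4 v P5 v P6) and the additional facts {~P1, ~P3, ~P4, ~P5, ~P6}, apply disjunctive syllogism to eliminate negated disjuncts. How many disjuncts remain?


Original disjuncts (6): P1, P2, P3, P4, P5, P6
Negated (eliminate): ~P1, ~P3, ~P4, ~P5, ~P6
Remaining disjuncts: P2
Count = 6 - 5 = 1

1


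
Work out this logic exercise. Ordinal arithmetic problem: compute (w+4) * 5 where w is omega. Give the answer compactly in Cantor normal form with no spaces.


Compute (w+4) * 5.
Ordinal * is associative and left-distributive over +, but NOT commutative; for finite n>1, n*w = w but w*n stays w*n.
(w+4) * 5 = (w+4) repeated 5 times. Each intermediate +4 is absorbed by the following w; only the last survives: w*5+4.
Result = w*5+4

w*5+4


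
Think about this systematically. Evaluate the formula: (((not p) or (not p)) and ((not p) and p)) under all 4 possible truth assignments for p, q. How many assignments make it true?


Check all 4 assignments:
p=0, q=0: 0
p=0, q=1: 0
p=1, q=0: 0
p=1, q=1: 0
Count of True = 0

0


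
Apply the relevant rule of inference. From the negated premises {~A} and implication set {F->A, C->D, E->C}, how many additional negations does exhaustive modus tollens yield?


Initial negated facts: {~A}
Apply modus tollens to closure:
  ~A and F->A  =>  ~F
Final negated: {~A, ~F}
New negations: {~F}
Count = 1

1


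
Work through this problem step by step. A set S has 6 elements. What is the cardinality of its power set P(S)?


The power set of a set with n elements has 2^n elements.
|P(S)| = 2^6 = 64

64


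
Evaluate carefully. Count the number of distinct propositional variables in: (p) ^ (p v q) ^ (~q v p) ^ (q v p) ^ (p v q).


Identify each variable that appears in the formula.
Variables found: p, q
Count = 2

2


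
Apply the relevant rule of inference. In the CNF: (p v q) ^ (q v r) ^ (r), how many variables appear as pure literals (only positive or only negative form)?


Check each variable for pure literal status:
p: pure positive
q: pure positive
r: pure positive
Pure literal count = 3

3


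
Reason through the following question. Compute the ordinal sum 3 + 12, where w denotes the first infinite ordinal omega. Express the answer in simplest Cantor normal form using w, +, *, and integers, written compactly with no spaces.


Compute 3 + 12.
Ordinal + is associative but NOT commutative; for finite n>0, n + w = w but w + n stays w+n.
Both operands finite; ordinal + agrees with natural +: 3 + 12 = 15.
Result = 15

15


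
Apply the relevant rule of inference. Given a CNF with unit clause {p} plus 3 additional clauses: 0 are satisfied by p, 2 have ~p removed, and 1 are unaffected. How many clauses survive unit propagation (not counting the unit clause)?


Satisfied (removed): 0
Shortened (remain): 2
Unchanged (remain): 1
Remaining = 2 + 1 = 3

3


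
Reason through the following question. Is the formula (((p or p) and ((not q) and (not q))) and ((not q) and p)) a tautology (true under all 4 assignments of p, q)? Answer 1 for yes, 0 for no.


Check all 4 assignments:
p=0, q=0: 0
p=0, q=1: 0
p=1, q=0: 1
p=1, q=1: 0
Satisfying count = 1/4.
Tautology iff count = 4: no.

0


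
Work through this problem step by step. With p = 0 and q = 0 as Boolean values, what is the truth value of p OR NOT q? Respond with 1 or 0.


p = 0, q = 0
Operation: p OR NOT q
Evaluate: 0 OR NOT 0 = 1

1


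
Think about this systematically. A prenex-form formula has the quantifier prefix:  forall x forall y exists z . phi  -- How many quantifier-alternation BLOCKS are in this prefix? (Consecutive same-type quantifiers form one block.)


Quantifier-type sequence: A A E  (A=forall, E=exists)
Group into maximal same-type runs:
  Ax2 | Ex1
Number of blocks = 2

2


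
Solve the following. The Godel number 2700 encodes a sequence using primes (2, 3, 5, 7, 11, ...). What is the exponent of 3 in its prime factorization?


Factorize 2700 by dividing by 3 repeatedly.
Division steps: 3 divides 2700 exactly 3 time(s).
Exponent of 3 = 3

3


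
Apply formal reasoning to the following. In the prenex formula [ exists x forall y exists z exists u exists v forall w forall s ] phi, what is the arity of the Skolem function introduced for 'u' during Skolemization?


Quantifier prefix: exists x forall y exists z exists u exists v forall w forall s
'u' is existentially quantified at position 4.
Universal variables preceding it: y
Skolem function arity = 1

1


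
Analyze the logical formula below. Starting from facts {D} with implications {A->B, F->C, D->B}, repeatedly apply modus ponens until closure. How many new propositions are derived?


Initial facts: {D}
Apply modus ponens to closure:
  D and D->B  =>  B
Final known: {B, D}
New propositions: {B}
Count = 1

1


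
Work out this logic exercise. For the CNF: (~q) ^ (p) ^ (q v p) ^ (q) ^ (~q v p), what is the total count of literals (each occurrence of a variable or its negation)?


Counting literals in each clause:
Clause 1: 1 literal(s)
Clause 2: 1 literal(s)
Clause 3: 2 literal(s)
Clause 4: 1 literal(s)
Clause 5: 2 literal(s)
Total = 7

7


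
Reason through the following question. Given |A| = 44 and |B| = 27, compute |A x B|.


The Cartesian product A x B contains all ordered pairs (a, b).
|A x B| = |A| * |B| = 44 * 27 = 1188

1188


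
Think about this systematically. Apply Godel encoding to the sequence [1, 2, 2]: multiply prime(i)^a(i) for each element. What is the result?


Encode each element as an exponent of the corresponding prime:
  2^1 = 2
  3^2 = 9
  5^2 = 25
Product = 2 * 9 * 25 = 450

450


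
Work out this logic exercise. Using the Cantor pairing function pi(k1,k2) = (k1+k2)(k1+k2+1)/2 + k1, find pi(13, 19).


k1 + k2 = 32
(k1+k2)(k1+k2+1)/2 = 32 * 33 / 2 = 528
pi = 528 + 13 = 541

541


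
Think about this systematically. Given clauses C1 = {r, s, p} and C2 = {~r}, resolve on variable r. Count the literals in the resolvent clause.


Remove r from C1 and ~r from C2.
C1 remainder: {s, p}
C2 remainder: {}
Union (resolvent): {p, s}
Resolvent has 2 literal(s).

2


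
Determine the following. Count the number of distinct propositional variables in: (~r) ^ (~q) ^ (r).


Identify each variable that appears in the formula.
Variables found: q, r
Count = 2

2


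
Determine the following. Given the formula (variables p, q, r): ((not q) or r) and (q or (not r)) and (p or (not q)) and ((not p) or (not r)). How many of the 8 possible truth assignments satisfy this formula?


Evaluate all 8 assignments for p, q, r:
p=0, q=0, r=0: 1
p=0, q=0, r=1: 0
p=0, q=1, r=0: 0
p=0, q=1, r=1: 0
p=1, q=0, r=0: 1
p=1, q=0, r=1: 0
p=1, q=1, r=0: 0
p=1, q=1, r=1: 0
Satisfying count = 2

2


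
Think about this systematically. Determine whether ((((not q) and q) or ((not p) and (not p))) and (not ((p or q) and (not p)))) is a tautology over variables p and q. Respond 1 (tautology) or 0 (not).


Check all 4 assignments:
p=0, q=0: 1
p=0, q=1: 0
p=1, q=0: 0
p=1, q=1: 0
Satisfying count = 1/4.
Tautology iff count = 4: no.

0


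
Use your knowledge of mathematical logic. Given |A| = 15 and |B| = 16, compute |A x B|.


The Cartesian product A x B contains all ordered pairs (a, b).
|A x B| = |A| * |B| = 15 * 16 = 240

240


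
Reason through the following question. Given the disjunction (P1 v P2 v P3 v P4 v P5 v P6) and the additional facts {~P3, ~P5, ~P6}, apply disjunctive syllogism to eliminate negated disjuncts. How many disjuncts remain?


Original disjuncts (6): P1, P2, P3, P4, P5, P6
Negated (eliminate): ~P3, ~P5, ~P6
Remaining disjuncts: P1, P2, P4
Count = 6 - 3 = 3

3


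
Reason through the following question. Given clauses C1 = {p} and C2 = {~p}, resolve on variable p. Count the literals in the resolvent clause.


Remove p from C1 and ~p from C2.
C1 remainder: {}
C2 remainder: {}
Union (resolvent): {} (empty clause)
Resolvent has 0 literal(s).

0


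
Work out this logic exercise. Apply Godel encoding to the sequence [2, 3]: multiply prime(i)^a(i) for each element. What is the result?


Encode each element as an exponent of the corresponding prime:
  2^2 = 4
  3^3 = 27
Product = 4 * 27 = 108

108


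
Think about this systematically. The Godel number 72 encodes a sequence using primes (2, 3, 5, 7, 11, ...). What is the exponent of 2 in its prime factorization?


Factorize 72 by dividing by 2 repeatedly.
Division steps: 2 divides 72 exactly 3 time(s).
Exponent of 2 = 3

3


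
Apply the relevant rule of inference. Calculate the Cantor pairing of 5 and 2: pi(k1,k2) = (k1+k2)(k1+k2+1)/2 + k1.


k1 + k2 = 7
(k1+k2)(k1+k2+1)/2 = 7 * 8 / 2 = 28
pi = 28 + 5 = 33

33


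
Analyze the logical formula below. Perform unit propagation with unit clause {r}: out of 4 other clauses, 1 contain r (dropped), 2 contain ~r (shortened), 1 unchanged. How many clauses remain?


Satisfied (removed): 1
Shortened (remain): 2
Unchanged (remain): 1
Remaining = 2 + 1 = 3

3


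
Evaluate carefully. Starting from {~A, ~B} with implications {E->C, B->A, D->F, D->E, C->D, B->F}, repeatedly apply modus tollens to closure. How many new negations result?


Initial negated facts: {~A, ~B}
Apply modus tollens to closure:
  (no implication fires)
Final negated: {~A, ~B}
New negations: {(none)}
Count = 0

0


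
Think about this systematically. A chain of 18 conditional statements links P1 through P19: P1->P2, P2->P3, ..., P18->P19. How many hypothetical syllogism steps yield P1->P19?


With 18 implications in a chain connecting 19 propositions:
P1->P2, P2->P3, ..., P18->P19
Steps needed = (number of implications) - 1 = 18 - 1 = 17

17


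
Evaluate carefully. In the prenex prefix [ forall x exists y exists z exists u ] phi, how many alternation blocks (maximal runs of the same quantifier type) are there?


Quantifier-type sequence: A E E E  (A=forall, E=exists)
Group into maximal same-type runs:
  Ax1 | Ex3
Number of blocks = 2

2


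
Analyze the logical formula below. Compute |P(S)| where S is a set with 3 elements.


The power set of a set with n elements has 2^n elements.
|P(S)| = 2^3 = 8

8


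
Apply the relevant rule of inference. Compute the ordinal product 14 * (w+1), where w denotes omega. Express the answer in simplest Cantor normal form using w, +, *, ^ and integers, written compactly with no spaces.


Compute 14 * (w+1).
Ordinal * is associative and left-distributive over +, but NOT commutative; for finite n>1, n*w = w but w*n stays w*n.
By left-distributivity: 14 * (w+1) = 14*w + 14*1 = w + 14 = w+14.
Result = w+14

w+14


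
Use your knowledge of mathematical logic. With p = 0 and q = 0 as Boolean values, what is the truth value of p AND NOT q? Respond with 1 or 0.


p = 0, q = 0
Operation: p AND NOT q
Evaluate: 0 AND NOT 0 = 0

0


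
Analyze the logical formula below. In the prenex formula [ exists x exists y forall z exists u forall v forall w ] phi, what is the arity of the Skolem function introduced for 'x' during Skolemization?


Quantifier prefix: exists x exists y forall z exists u forall v forall w
'x' is existentially quantified at position 1.
No universal quantifiers precede it.
Skolem function arity = 0 (a Skolem constant)

0


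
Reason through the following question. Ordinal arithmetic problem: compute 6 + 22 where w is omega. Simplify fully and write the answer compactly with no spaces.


Compute 6 + 22.
Ordinal + is associative but NOT commutative; for finite n>0, n + w = w but w + n stays w+n.
Both operands finite; ordinal + agrees with natural +: 6 + 22 = 28.
Result = 28

28


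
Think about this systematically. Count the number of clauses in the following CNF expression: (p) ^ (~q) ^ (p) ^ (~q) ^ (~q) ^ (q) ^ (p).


A CNF formula is a conjunction of clauses.
Clauses are separated by ^.
Counting the conjuncts: 7 clauses.

7


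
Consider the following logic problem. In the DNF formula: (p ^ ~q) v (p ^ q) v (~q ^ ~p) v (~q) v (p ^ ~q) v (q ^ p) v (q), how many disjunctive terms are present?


A DNF formula is a disjunction of terms (conjunctions).
Terms are separated by v.
Counting the disjuncts: 7 terms.

7


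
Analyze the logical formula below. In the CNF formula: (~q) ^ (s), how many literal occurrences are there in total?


Counting literals in each clause:
Clause 1: 1 literal(s)
Clause 2: 1 literal(s)
Total = 2

2


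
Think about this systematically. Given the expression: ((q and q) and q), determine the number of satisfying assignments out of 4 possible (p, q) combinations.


Check all 4 assignments:
p=0, q=0: 0
p=0, q=1: 1
p=1, q=0: 0
p=1, q=1: 1
Count of True = 2

2


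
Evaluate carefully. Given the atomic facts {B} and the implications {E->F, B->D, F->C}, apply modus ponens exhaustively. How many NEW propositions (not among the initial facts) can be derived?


Initial facts: {B}
Apply modus ponens to closure:
  B and B->D  =>  D
Final known: {B, D}
New propositions: {D}
Count = 1

1


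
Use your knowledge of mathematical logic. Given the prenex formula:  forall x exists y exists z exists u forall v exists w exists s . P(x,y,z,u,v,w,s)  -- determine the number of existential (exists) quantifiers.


Quantifier prefix: forall x exists y exists z exists u forall v exists w exists s
Mark each quantifier type:
  U E E E U E E
Universal count = 2, Existential count = 5
Asked for existential (exists) quantifiers: 5

5


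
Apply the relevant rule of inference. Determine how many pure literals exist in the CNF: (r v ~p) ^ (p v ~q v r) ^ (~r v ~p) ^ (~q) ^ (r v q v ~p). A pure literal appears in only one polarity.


Check each variable for pure literal status:
p: mixed (not pure)
q: mixed (not pure)
r: mixed (not pure)
Pure literal count = 0

0


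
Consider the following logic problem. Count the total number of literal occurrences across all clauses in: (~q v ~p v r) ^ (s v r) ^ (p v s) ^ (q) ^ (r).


Counting literals in each clause:
Clause 1: 3 literal(s)
Clause 2: 2 literal(s)
Clause 3: 2 literal(s)
Clause 4: 1 literal(s)
Clause 5: 1 literal(s)
Total = 9

9


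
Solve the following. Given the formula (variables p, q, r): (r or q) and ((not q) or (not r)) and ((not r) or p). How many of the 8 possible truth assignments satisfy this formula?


Evaluate all 8 assignments for p, q, r:
p=0, q=0, r=0: 0
p=0, q=0, r=1: 0
p=0, q=1, r=0: 1
p=0, q=1, r=1: 0
p=1, q=0, r=0: 0
p=1, q=0, r=1: 1
p=1, q=1, r=0: 1
p=1, q=1, r=1: 0
Satisfying count = 3

3


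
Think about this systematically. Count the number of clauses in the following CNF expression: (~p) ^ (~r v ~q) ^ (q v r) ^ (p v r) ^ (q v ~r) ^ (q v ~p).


A CNF formula is a conjunction of clauses.
Clauses are separated by ^.
Counting the conjuncts: 6 clauses.

6


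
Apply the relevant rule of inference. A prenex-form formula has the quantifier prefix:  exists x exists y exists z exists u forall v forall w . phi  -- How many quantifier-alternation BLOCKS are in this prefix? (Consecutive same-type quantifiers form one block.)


Quantifier-type sequence: E E E E A A  (A=forall, E=exists)
Group into maximal same-type runs:
  Ex4 | Ax2
Number of blocks = 2

2


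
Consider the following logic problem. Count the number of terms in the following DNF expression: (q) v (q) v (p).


A DNF formula is a disjunction of terms (conjunctions).
Terms are separated by v.
Counting the disjuncts: 3 terms.

3


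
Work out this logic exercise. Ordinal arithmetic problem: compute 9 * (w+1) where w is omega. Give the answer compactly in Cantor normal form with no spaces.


Compute 9 * (w+1).
Ordinal * is associative and left-distributive over +, but NOT commutative; for finite n>1, n*w = w but w*n stays w*n.
By left-distributivity: 9 * (w+1) = 9*w + 9*1 = w + 9 = w+9.
Result = w+9

w+9


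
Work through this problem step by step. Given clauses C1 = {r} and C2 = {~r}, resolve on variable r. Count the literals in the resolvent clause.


Remove r from C1 and ~r from C2.
C1 remainder: {}
C2 remainder: {}
Union (resolvent): {} (empty clause)
Resolvent has 0 literal(s).

0


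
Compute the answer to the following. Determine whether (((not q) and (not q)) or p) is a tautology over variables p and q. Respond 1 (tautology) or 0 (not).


Check all 4 assignments:
p=0, q=0: 1
p=0, q=1: 0
p=1, q=0: 1
p=1, q=1: 1
Satisfying count = 3/4.
Tautology iff count = 4: no.

0


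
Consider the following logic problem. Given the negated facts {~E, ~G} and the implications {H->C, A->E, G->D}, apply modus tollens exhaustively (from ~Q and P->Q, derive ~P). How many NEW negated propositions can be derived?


Initial negated facts: {~E, ~G}
Apply modus tollens to closure:
  ~E and A->E  =>  ~A
Final negated: {~A, ~E, ~G}
New negations: {~A}
Count = 1

1


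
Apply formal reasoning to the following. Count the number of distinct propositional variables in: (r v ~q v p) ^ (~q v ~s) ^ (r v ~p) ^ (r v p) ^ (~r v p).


Identify each variable that appears in the formula.
Variables found: p, q, r, s
Count = 4

4


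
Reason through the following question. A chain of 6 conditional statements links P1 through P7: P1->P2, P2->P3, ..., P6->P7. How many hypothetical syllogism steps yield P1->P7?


With 6 implications in a chain connecting 7 propositions:
P1->P2, P2->P3, ..., P6->P7
Steps needed = (number of implications) - 1 = 6 - 1 = 5

5


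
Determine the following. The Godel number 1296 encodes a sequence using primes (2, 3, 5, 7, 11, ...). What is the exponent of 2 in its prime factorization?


Factorize 1296 by dividing by 2 repeatedly.
Division steps: 2 divides 1296 exactly 4 time(s).
Exponent of 2 = 4

4


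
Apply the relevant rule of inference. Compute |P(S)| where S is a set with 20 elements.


The power set of a set with n elements has 2^n elements.
|P(S)| = 2^20 = 1048576

1048576


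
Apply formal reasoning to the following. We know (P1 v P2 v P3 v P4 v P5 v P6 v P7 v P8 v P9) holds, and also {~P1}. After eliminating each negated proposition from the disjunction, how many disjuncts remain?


Original disjuncts (9): P1, P2, P3, P4, P5, P6, P7, P8, P9
Negated (eliminate): ~P1
Remaining disjuncts: P2, P3, P4, P5, P6, P7, P8, P9
Count = 9 - 1 = 8

8


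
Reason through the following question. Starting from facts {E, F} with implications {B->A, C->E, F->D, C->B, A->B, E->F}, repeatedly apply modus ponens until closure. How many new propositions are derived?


Initial facts: {E, F}
Apply modus ponens to closure:
  F and F->D  =>  D
Final known: {D, E, F}
New propositions: {D}
Count = 1

1


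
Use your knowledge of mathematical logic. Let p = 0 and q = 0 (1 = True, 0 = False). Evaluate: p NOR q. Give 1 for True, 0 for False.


p = 0, q = 0
Operation: p NOR q
Evaluate: 0 NOR 0 = 1

1


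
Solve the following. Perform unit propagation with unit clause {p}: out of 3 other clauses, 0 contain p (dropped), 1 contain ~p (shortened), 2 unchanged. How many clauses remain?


Satisfied (removed): 0
Shortened (remain): 1
Unchanged (remain): 2
Remaining = 1 + 2 = 3

3


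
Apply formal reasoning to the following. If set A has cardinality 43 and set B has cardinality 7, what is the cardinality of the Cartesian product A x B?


The Cartesian product A x B contains all ordered pairs (a, b).
|A x B| = |A| * |B| = 43 * 7 = 301

301


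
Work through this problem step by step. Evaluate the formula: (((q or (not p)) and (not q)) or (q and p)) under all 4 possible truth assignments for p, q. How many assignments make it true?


Check all 4 assignments:
p=0, q=0: 1
p=0, q=1: 0
p=1, q=0: 0
p=1, q=1: 1
Count of True = 2

2


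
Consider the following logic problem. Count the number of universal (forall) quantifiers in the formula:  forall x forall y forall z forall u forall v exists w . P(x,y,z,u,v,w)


Quantifier prefix: forall x forall y forall z forall u forall v exists w
Mark each quantifier type:
  U U U U U E
Universal count = 5, Existential count = 1
Asked for universal (forall) quantifiers: 5

5


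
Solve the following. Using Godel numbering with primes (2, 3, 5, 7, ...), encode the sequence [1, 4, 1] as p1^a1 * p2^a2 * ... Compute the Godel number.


Encode each element as an exponent of the corresponding prime:
  2^1 = 2
  3^4 = 81
  5^1 = 5
Product = 2 * 81 * 5 = 810

810


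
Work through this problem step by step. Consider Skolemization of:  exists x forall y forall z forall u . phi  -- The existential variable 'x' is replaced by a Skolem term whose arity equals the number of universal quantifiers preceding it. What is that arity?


Quantifier prefix: exists x forall y forall z forall u
'x' is existentially quantified at position 1.
No universal quantifiers precede it.
Skolem function arity = 0 (a Skolem constant)

0


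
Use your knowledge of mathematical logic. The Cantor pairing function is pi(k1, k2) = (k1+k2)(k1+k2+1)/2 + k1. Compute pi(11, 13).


k1 + k2 = 24
(k1+k2)(k1+k2+1)/2 = 24 * 25 / 2 = 300
pi = 300 + 11 = 311

311


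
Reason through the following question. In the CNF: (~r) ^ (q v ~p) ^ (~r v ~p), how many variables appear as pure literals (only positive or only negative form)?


Check each variable for pure literal status:
p: pure negative
q: pure positive
r: pure negative
Pure literal count = 3

3


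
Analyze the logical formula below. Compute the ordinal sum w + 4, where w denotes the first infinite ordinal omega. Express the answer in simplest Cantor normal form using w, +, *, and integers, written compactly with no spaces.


Compute w + 4.
Ordinal + is associative but NOT commutative; for finite n>0, n + w = w but w + n stays w+n.
w + 4 is already in normal form (a successor ordinal beyond w).
Result = w+4

w+4


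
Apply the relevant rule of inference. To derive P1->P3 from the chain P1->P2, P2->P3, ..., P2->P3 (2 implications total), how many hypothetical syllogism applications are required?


With 2 implications in a chain connecting 3 propositions:
P1->P2, P2->P3, ..., P2->P3
Steps needed = (number of implications) - 1 = 2 - 1 = 1

1


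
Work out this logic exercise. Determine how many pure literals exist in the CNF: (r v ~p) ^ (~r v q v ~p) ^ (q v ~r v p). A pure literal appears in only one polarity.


Check each variable for pure literal status:
p: mixed (not pure)
q: pure positive
r: mixed (not pure)
Pure literal count = 1

1


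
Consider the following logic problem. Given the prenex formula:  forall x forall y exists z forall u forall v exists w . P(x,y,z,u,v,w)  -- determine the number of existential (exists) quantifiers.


Quantifier prefix: forall x forall y exists z forall u forall v exists w
Mark each quantifier type:
  U U E U U E
Universal count = 4, Existential count = 2
Asked for existential (exists) quantifiers: 2

2


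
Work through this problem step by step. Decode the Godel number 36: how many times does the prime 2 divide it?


Factorize 36 by dividing by 2 repeatedly.
Division steps: 2 divides 36 exactly 2 time(s).
Exponent of 2 = 2

2


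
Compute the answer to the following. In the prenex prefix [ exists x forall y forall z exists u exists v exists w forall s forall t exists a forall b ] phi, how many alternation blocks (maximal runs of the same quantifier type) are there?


Quantifier-type sequence: E A A E E E A A E A  (A=forall, E=exists)
Group into maximal same-type runs:
  Ex1 | Ax2 | Ex3 | Ax2 | Ex1 | Ax1
Number of blocks = 6

6


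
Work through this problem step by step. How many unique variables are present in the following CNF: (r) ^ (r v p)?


Identify each variable that appears in the formula.
Variables found: p, r
Count = 2

2


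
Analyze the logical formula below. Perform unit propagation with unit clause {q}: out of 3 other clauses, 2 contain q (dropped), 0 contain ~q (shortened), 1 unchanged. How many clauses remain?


Satisfied (removed): 2
Shortened (remain): 0
Unchanged (remain): 1
Remaining = 0 + 1 = 1

1


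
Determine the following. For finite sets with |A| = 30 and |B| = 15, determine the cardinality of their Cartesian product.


The Cartesian product A x B contains all ordered pairs (a, b).
|A x B| = |A| * |B| = 30 * 15 = 450

450


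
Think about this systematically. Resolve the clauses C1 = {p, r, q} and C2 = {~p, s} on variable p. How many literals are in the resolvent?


Remove p from C1 and ~p from C2.
C1 remainder: {r, q}
C2 remainder: {s}
Union (resolvent): {q, r, s}
Resolvent has 3 literal(s).

3


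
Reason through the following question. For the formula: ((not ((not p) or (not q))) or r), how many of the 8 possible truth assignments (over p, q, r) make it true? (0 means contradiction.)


Check all 8 assignments:
p=0, q=0, r=0: 0
p=0, q=0, r=1: 1
p=0, q=1, r=0: 0
p=0, q=1, r=1: 1
p=1, q=0, r=0: 0
p=1, q=0, r=1: 1
p=1, q=1, r=0: 1
p=1, q=1, r=1: 1
Count of True = 5

5


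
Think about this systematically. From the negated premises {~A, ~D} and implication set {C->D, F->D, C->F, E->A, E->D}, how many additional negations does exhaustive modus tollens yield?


Initial negated facts: {~A, ~D}
Apply modus tollens to closure:
  ~D and C->D  =>  ~C
  ~D and F->D  =>  ~F
  ~A and E->A  =>  ~E
Final negated: {~A, ~C, ~D, ~E, ~F}
New negations: {~C, ~E, ~F}
Count = 3

3


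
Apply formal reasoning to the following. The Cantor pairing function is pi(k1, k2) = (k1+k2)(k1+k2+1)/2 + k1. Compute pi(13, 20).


k1 + k2 = 33
(k1+k2)(k1+k2+1)/2 = 33 * 34 / 2 = 561
pi = 561 + 13 = 574

574


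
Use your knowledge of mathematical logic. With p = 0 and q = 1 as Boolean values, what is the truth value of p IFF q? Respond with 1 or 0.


p = 0, q = 1
Operation: p IFF q
Evaluate: 0 IFF 1 = 0

0


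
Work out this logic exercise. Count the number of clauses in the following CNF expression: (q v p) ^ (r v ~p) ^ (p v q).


A CNF formula is a conjunction of clauses.
Clauses are separated by ^.
Counting the conjuncts: 3 clauses.

3


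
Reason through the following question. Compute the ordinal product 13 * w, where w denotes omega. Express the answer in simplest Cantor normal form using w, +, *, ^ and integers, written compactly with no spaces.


Compute 13 * w.
Ordinal * is associative and left-distributive over +, but NOT commutative; for finite n>1, n*w = w but w*n stays w*n.
For finite n>0, n * w = sup{n*k : k<w} = w. So 13 * w = w.
Result = w

w


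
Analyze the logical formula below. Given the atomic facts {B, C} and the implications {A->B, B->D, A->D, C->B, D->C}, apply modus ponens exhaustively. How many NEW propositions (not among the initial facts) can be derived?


Initial facts: {B, C}
Apply modus ponens to closure:
  B and B->D  =>  D
Final known: {B, C, D}
New propositions: {D}
Count = 1

1


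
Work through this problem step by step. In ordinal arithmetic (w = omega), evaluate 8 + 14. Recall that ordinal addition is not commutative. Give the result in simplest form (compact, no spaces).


Compute 8 + 14.
Ordinal + is associative but NOT commutative; for finite n>0, n + w = w but w + n stays w+n.
Both operands finite; ordinal + agrees with natural +: 8 + 14 = 22.
Result = 22

22


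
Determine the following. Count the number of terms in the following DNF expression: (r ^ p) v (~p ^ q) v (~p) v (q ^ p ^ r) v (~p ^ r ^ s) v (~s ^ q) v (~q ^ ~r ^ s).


A DNF formula is a disjunction of terms (conjunctions).
Terms are separated by v.
Counting the disjuncts: 7 terms.

7


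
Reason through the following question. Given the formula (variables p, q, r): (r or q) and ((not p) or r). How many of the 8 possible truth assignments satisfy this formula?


Evaluate all 8 assignments for p, q, r:
p=0, q=0, r=0: 0
p=0, q=0, r=1: 1
p=0, q=1, r=0: 1
p=0, q=1, r=1: 1
p=1, q=0, r=0: 0
p=1, q=0, r=1: 1
p=1, q=1, r=0: 0
p=1, q=1, r=1: 1
Satisfying count = 5

5


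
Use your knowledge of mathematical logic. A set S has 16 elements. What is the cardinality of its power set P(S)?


The power set of a set with n elements has 2^n elements.
|P(S)| = 2^16 = 65536

65536


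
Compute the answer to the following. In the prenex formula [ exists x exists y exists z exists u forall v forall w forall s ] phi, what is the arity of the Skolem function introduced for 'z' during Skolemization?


Quantifier prefix: exists x exists y exists z exists u forall v forall w forall s
'z' is existentially quantified at position 3.
No universal quantifiers precede it.
Skolem function arity = 0 (a Skolem constant)

0


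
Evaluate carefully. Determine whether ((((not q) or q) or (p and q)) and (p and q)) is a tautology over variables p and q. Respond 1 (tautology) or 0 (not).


Check all 4 assignments:
p=0, q=0: 0
p=0, q=1: 0
p=1, q=0: 0
p=1, q=1: 1
Satisfying count = 1/4.
Tautology iff count = 4: no.

0


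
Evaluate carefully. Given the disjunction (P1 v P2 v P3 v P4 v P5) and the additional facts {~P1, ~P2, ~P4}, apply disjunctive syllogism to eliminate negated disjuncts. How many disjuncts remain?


Original disjuncts (5): P1, P2, P3, P4, P5
Negated (eliminate): ~P1, ~P2, ~P4
Remaining disjuncts: P3, P5
Count = 5 - 3 = 2

2


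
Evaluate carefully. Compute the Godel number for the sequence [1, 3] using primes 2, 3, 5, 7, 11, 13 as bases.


Encode each element as an exponent of the corresponding prime:
  2^1 = 2
  3^3 = 27
Product = 2 * 27 = 54

54


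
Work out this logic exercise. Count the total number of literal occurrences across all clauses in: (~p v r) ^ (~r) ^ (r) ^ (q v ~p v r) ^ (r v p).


Counting literals in each clause:
Clause 1: 2 literal(s)
Clause 2: 1 literal(s)
Clause 3: 1 literal(s)
Clause 4: 3 literal(s)
Clause 5: 2 literal(s)
Total = 9

9


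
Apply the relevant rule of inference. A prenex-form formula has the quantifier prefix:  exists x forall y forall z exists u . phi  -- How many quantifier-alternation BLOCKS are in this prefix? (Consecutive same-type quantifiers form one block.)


Quantifier-type sequence: E A A E  (A=forall, E=exists)
Group into maximal same-type runs:
  Ex1 | Ax2 | Ex1
Number of blocks = 3

3


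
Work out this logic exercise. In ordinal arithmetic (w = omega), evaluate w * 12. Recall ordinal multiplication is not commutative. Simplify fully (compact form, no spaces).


Compute w * 12.
Ordinal * is associative and left-distributive over +, but NOT commutative; for finite n>1, n*w = w but w*n stays w*n.
w * 12 means 12 copies of w concatenated: w*12.
Result = w*12

w*12


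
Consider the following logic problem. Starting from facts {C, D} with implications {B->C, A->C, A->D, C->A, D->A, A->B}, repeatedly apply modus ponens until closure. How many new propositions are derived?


Initial facts: {C, D}
Apply modus ponens to closure:
  C and C->A  =>  A
  A and A->B  =>  B
Final known: {A, B, C, D}
New propositions: {A, B}
Count = 2

2


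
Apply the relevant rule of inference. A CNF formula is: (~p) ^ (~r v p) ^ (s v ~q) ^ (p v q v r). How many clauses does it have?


A CNF formula is a conjunction of clauses.
Clauses are separated by ^.
Counting the conjuncts: 4 clauses.

4


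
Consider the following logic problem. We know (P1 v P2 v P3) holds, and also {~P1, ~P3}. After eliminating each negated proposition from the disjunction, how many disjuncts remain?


Original disjuncts (3): P1, P2, P3
Negated (eliminate): ~P1, ~P3
Remaining disjuncts: P2
Count = 3 - 2 = 1

1


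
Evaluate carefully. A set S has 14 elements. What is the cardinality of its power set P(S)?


The power set of a set with n elements has 2^n elements.
|P(S)| = 2^14 = 16384

16384


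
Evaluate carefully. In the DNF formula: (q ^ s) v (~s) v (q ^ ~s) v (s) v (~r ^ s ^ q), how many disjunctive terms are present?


A DNF formula is a disjunction of terms (conjunctions).
Terms are separated by v.
Counting the disjuncts: 5 terms.

5


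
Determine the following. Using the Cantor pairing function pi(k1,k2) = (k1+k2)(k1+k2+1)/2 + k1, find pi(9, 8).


k1 + k2 = 17
(k1+k2)(k1+k2+1)/2 = 17 * 18 / 2 = 153
pi = 153 + 9 = 162

162


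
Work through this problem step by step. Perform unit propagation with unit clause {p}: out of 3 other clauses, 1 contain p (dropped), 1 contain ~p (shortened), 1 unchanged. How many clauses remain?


Satisfied (removed): 1
Shortened (remain): 1
Unchanged (remain): 1
Remaining = 1 + 1 = 2

2
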